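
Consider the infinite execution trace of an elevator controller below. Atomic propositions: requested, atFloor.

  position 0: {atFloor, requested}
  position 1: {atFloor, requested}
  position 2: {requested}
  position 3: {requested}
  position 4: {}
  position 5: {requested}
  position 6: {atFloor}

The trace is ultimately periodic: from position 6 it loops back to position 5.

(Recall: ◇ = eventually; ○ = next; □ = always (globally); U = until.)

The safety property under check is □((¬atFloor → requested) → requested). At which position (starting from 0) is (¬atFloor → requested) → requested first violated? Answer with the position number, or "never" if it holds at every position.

Check (¬atFloor → requested) → requested at each position in order: 0 ✓, 1 ✓, 2 ✓, 3 ✓, 4 ✓, 5 ✓.
At position 6 the labels are {atFloor}, so (¬atFloor → requested) → requested is false there. This is the first violation.

6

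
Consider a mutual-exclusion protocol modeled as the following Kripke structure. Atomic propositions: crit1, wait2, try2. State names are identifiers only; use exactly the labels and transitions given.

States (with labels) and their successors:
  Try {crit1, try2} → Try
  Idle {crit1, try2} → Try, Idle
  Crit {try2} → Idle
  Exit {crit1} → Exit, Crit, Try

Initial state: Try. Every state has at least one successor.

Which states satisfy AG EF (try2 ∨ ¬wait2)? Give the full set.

States satisfying EF (try2 ∨ ¬wait2): {Try, Idle, Crit, Exit}.
States satisfying AG EF (try2 ∨ ¬wait2): {Try, Idle, Crit, Exit}.

{Try, Idle, Crit, Exit}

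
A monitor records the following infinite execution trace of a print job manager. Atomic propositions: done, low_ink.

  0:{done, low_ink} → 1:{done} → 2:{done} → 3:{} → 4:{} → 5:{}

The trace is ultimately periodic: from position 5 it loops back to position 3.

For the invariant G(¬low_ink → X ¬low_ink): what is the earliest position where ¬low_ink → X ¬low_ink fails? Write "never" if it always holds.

never

¬low_ink → X ¬low_ink holds at every position 0..5, and those are all the positions the trace ever visits, so the invariant G(¬low_ink → X ¬low_ink) is never violated.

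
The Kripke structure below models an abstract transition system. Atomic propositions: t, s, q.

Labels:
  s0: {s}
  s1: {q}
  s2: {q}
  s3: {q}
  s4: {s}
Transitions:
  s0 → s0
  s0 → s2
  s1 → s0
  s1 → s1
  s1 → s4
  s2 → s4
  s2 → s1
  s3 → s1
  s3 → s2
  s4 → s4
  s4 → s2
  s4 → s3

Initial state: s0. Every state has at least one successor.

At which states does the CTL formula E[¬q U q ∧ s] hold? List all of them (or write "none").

none

States satisfying ¬q: {s0, s4}.
States satisfying q ∧ s: ∅.
States satisfying E[¬q U q ∧ s]: ∅.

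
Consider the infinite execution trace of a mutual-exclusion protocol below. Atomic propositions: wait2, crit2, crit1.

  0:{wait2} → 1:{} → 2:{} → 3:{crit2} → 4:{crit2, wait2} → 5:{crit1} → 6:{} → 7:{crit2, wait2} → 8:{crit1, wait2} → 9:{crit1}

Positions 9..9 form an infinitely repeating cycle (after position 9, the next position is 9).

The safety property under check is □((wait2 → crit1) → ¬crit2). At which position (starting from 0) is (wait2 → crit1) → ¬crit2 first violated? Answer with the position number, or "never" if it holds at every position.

3

Check (wait2 → crit1) → ¬crit2 at each position in order: 0 ✓, 1 ✓, 2 ✓.
At position 3 the labels are {crit2}, so (wait2 → crit1) → ¬crit2 is false there. This is the first violation.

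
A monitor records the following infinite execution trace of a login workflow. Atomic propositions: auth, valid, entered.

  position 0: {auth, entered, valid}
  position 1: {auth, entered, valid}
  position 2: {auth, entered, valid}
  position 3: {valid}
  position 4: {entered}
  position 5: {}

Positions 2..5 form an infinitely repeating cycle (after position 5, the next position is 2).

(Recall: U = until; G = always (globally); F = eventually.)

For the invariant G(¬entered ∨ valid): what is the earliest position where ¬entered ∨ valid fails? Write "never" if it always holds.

Check ¬entered ∨ valid at each position in order: 0 ✓, 1 ✓, 2 ✓, 3 ✓.
At position 4 the labels are {entered}, so ¬entered ∨ valid is false there. This is the first violation.

4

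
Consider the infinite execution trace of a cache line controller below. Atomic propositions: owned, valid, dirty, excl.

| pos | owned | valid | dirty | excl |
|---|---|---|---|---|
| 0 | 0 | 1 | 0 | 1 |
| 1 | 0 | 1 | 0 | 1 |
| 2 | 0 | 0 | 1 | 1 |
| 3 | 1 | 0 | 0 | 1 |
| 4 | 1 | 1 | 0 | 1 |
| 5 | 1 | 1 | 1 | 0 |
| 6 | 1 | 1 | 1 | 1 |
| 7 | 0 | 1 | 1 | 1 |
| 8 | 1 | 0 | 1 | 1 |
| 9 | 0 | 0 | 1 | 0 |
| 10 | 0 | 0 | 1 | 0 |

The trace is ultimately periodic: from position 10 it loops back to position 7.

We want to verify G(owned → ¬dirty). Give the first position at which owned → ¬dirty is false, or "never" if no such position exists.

5

Check owned → ¬dirty at each position in order: 0 ✓, 1 ✓, 2 ✓, 3 ✓, 4 ✓.
At position 5 the labels are {dirty, owned, valid}, so owned → ¬dirty is false there. This is the first violation.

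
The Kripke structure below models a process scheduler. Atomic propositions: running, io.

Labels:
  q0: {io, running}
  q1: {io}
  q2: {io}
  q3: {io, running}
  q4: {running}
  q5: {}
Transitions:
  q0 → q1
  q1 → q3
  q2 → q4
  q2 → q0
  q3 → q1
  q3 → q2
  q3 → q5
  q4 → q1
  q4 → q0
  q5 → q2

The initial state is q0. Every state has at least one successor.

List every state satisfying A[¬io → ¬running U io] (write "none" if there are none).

States satisfying ¬io → ¬running: {q0, q1, q2, q3, q5}.
States satisfying io: {q0, q1, q2, q3}.
States satisfying A[¬io → ¬running U io]: {q0, q1, q2, q3, q5}.

{q0, q1, q2, q3, q5}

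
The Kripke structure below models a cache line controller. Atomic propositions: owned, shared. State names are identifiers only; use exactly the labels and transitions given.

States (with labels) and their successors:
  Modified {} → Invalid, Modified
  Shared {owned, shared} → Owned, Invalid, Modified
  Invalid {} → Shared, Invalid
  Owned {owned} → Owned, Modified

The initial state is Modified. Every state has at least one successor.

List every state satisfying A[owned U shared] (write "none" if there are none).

States satisfying owned: {Shared, Owned}.
States satisfying shared: {Shared}.
States satisfying A[owned U shared]: {Shared}.

{Shared}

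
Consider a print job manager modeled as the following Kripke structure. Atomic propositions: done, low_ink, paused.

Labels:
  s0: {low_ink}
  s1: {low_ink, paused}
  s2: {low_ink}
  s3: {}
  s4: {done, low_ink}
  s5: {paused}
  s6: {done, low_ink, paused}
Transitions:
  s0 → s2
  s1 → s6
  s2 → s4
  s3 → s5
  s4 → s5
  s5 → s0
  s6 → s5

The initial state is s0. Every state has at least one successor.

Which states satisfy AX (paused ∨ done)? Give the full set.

States satisfying paused ∨ done: {s1, s4, s5, s6}.
States satisfying AX (paused ∨ done): {s1, s2, s3, s4, s6}.

{s1, s2, s3, s4, s6}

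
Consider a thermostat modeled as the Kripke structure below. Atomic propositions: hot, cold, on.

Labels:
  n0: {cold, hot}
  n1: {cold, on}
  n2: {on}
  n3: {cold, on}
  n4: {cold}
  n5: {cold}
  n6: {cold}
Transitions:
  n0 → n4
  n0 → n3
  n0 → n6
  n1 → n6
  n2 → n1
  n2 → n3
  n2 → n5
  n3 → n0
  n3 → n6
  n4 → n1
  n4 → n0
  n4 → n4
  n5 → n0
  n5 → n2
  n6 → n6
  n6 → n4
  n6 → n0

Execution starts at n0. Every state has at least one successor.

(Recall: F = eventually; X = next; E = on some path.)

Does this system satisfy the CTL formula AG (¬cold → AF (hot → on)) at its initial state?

States satisfying ¬cold → AF (hot → on): {n0, n1, n2, n3, n4, n5, n6}.
States satisfying AG (¬cold → AF (hot → on)): {n0, n1, n2, n3, n4, n5, n6}.
Every state reachable from n0 satisfies ¬cold → AF (hot → on).
n0 ∈ Sat(AG (¬cold → AF (hot → on))).

Yes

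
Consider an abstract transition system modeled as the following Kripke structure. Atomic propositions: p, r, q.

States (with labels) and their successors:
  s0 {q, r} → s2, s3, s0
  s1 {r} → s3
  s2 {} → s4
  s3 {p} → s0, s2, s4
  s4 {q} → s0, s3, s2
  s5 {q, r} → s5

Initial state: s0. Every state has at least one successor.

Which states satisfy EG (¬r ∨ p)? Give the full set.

{s2, s3, s4}

States satisfying ¬r ∨ p: {s2, s3, s4}.
States satisfying EG (¬r ∨ p): {s2, s3, s4}.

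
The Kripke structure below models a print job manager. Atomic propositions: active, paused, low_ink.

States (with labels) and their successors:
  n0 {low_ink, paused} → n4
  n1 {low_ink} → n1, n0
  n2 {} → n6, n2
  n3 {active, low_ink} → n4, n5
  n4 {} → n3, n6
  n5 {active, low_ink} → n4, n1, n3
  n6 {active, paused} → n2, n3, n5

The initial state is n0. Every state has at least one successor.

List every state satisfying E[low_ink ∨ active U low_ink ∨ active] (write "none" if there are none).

{n0, n1, n3, n5, n6}

States satisfying low_ink ∨ active: {n0, n1, n3, n5, n6}.
States satisfying E[low_ink ∨ active U low_ink ∨ active]: {n0, n1, n3, n5, n6}.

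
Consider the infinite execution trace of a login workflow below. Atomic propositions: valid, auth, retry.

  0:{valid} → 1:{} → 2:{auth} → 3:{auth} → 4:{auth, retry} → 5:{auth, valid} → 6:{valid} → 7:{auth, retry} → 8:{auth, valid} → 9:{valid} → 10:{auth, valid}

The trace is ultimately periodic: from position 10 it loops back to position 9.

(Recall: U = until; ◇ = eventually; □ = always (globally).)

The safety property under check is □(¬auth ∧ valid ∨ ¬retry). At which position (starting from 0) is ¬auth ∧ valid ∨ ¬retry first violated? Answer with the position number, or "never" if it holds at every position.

Check ¬auth ∧ valid ∨ ¬retry at each position in order: 0 ✓, 1 ✓, 2 ✓, 3 ✓.
At position 4 the labels are {auth, retry}, so ¬auth ∧ valid ∨ ¬retry is false there. This is the first violation.

4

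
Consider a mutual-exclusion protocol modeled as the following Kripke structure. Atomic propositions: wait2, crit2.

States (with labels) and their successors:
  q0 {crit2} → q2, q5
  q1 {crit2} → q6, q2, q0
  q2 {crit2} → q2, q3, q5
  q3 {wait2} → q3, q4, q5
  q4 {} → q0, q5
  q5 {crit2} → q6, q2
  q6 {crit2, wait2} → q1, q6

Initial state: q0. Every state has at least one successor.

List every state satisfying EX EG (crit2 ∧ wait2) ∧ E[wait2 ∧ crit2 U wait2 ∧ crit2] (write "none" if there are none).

{q6}

States satisfying EG (crit2 ∧ wait2): {q6}.
States satisfying EX EG (crit2 ∧ wait2): {q1, q5, q6}.
States satisfying wait2 ∧ crit2: {q6}.
States satisfying E[wait2 ∧ crit2 U wait2 ∧ crit2]: {q6}.
States satisfying EX EG (crit2 ∧ wait2) ∧ E[wait2 ∧ crit2 U wait2 ∧ crit2]: {q6}.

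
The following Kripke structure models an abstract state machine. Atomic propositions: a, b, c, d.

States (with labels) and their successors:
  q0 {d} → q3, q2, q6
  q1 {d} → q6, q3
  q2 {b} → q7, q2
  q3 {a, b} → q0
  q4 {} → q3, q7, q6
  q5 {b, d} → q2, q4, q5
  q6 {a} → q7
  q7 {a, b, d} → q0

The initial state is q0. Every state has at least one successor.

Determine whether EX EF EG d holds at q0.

States satisfying EF EG d: {q5}.
States satisfying EX EF EG d: {q5}.
No suitable path/successor from q0 witnesses the formula.
q0 ∉ Sat(EX EF EG d).

Violated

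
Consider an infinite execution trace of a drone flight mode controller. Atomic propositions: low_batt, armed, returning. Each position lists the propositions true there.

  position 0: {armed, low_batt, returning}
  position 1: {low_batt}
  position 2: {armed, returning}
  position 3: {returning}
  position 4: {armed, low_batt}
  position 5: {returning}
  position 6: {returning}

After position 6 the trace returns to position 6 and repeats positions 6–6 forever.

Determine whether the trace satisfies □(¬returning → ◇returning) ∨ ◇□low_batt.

¬returning → ◇returning holds at every position 0..6, and those are all positions ever visited, so □(¬returning → ◇returning) holds.
Positions where ¬returning holds: 1, 4.
Check ◇returning at each: 1→ok, 4→ok.
□low_batt is false at every position 0..6, so it never becomes true and ◇□low_batt fails.
At position 0: □(¬returning → ◇returning) is true; ◇□low_batt is false; so □(¬returning → ◇returning) ∨ ◇□low_batt is true.

Holds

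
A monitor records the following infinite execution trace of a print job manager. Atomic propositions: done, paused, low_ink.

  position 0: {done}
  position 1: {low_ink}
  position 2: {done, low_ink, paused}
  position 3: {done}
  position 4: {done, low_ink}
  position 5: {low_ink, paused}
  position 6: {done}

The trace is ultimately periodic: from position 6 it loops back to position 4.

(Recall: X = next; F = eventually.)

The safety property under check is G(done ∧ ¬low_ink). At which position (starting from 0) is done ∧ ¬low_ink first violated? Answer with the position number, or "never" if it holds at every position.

1

Check done ∧ ¬low_ink at each position in order: 0 ✓.
At position 1 the labels are {low_ink}, so done ∧ ¬low_ink is false there. This is the first violation.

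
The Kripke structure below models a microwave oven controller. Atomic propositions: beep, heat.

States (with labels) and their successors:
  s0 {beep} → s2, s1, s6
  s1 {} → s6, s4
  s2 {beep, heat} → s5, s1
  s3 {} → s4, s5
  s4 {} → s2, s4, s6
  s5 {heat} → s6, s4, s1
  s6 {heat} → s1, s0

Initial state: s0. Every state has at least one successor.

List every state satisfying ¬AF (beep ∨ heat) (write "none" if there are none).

{s1, s3, s4}

States satisfying beep ∨ heat: {s0, s2, s5, s6}.
States satisfying AF (beep ∨ heat): {s0, s2, s5, s6}.
States satisfying ¬AF (beep ∨ heat): {s1, s3, s4}.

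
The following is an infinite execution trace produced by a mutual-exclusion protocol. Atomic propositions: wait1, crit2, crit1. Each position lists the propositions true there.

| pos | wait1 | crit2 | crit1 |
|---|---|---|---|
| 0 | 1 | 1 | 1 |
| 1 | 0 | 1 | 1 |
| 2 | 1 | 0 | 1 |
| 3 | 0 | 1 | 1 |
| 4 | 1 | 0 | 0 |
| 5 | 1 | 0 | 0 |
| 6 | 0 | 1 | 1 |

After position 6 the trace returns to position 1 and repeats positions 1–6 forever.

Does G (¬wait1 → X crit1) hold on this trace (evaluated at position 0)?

No

¬wait1 → X crit1 must hold at every position from 0 onward. It fails at position 3, so G (¬wait1 → X crit1) is false.
Positions where ¬wait1 holds: 1, 3, 6.
Check X crit1 at each: 1→ok, 3→fails, 6→ok.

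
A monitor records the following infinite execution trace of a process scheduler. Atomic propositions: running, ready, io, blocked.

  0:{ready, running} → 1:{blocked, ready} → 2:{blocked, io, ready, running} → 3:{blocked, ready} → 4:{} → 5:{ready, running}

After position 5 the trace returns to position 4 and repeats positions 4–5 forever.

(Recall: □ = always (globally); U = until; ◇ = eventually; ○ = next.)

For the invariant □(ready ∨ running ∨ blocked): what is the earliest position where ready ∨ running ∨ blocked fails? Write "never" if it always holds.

4

Check ready ∨ running ∨ blocked at each position in order: 0 ✓, 1 ✓, 2 ✓, 3 ✓.
At position 4 the labels are {}, so ready ∨ running ∨ blocked is false there. This is the first violation.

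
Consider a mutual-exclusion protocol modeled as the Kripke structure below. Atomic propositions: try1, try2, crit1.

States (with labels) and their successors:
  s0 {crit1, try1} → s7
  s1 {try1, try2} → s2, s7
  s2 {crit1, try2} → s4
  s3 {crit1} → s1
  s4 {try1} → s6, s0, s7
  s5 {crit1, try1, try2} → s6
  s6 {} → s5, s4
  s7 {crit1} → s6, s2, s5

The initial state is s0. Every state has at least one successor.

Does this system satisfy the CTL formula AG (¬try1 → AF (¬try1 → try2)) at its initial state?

Satisfied

States satisfying ¬try1 → AF (¬try1 → try2): {s0, s1, s2, s3, s4, s5, s6, s7}.
States satisfying AG (¬try1 → AF (¬try1 → try2)): {s0, s1, s2, s3, s4, s5, s6, s7}.
Every state reachable from s0 satisfies ¬try1 → AF (¬try1 → try2).
s0 ∈ Sat(AG (¬try1 → AF (¬try1 → try2))).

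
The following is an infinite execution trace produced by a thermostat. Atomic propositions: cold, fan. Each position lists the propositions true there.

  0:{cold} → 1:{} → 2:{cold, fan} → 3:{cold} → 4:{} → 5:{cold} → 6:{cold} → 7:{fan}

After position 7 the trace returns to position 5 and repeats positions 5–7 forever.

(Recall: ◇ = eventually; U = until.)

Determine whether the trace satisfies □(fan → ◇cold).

Satisfied

fan → ◇cold holds at every position 0..7, and those are all positions ever visited, so □(fan → ◇cold) holds.
Positions where fan holds: 2, 7.
Check ◇cold at each: 2→ok, 7→ok.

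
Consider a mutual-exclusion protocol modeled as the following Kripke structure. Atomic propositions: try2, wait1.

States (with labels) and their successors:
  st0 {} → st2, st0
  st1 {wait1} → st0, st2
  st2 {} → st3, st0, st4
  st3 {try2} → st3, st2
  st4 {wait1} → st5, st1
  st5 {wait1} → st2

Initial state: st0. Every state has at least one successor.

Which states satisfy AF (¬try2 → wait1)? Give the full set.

States satisfying ¬try2 → wait1: {st1, st3, st4, st5}.
States satisfying AF (¬try2 → wait1): {st1, st3, st4, st5}.

{st1, st3, st4, st5}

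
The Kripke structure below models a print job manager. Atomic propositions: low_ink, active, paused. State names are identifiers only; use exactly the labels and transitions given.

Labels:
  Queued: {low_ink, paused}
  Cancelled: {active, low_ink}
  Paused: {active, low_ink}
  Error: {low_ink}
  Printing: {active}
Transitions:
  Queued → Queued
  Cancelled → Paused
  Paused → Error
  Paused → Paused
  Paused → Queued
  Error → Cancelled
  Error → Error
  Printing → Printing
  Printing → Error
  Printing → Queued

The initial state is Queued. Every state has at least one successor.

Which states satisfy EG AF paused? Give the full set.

States satisfying AF paused: {Queued}.
States satisfying EG AF paused: {Queued}.

{Queued}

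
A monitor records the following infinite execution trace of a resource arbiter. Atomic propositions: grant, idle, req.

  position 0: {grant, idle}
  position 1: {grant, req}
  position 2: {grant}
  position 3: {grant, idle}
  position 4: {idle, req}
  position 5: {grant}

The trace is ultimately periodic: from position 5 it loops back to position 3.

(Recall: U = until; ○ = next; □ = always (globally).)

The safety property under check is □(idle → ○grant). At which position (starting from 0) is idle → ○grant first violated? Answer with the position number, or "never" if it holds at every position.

3

Check idle → ○grant at each position in order: 0 ✓, 1 ✓, 2 ✓.
At position 3 the labels are {grant, idle} and the next position 4 has {idle, req}, so idle → ○grant is false there. This is the first violation.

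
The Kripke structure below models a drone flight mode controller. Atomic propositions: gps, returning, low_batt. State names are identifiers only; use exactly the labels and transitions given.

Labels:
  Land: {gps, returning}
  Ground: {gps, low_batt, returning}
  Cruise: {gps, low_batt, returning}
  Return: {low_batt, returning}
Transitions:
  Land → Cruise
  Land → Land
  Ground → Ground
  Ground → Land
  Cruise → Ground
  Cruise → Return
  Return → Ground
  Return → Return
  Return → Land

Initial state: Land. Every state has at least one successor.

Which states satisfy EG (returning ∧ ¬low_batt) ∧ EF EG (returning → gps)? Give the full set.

States satisfying returning ∧ ¬low_batt: {Land}.
States satisfying EG (returning ∧ ¬low_batt): {Land}.
States satisfying EG (returning → gps): {Land, Ground, Cruise}.
States satisfying EF EG (returning → gps): {Land, Ground, Cruise, Return}.
States satisfying EG (returning ∧ ¬low_batt) ∧ EF EG (returning → gps): {Land}.

{Land}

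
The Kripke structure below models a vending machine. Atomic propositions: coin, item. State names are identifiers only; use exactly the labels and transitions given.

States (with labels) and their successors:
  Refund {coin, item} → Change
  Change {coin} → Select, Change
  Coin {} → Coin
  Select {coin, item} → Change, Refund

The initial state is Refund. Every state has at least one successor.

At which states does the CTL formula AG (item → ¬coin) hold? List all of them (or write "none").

States satisfying item → ¬coin: {Change, Coin}.
States satisfying AG (item → ¬coin): {Coin}.

{Coin}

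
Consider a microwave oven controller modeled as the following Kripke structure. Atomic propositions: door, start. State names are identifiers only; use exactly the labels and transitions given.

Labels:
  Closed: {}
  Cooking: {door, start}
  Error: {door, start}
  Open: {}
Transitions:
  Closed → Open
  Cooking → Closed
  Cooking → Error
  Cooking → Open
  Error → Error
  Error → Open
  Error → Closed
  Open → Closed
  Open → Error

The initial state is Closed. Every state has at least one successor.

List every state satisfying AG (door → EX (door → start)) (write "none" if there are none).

States satisfying door → EX (door → start): {Closed, Cooking, Error, Open}.
States satisfying AG (door → EX (door → start)): {Closed, Cooking, Error, Open}.

{Closed, Cooking, Error, Open}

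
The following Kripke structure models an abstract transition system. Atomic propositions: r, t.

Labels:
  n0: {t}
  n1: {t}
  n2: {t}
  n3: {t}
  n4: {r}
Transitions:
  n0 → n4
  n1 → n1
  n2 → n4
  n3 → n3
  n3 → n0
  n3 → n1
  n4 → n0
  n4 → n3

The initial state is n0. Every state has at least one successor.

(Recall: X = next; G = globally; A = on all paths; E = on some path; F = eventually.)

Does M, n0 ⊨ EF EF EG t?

Yes

States satisfying EF EG t: {n0, n1, n2, n3, n4}.
States satisfying EF EF EG t: {n0, n1, n2, n3, n4}.
Some path from n0 reaches a state where EF EG t holds.
n0 ∈ Sat(EF EF EG t).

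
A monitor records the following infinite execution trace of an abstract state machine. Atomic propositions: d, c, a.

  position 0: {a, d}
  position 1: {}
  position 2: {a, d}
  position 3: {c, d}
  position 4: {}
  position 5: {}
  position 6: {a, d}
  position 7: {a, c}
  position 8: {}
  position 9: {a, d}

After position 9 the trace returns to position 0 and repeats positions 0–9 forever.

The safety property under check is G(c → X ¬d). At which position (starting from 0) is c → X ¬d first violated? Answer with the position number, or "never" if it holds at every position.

c → X ¬d holds at every position 0..9, and those are all the positions the trace ever visits, so the invariant G(c → X ¬d) is never violated.

never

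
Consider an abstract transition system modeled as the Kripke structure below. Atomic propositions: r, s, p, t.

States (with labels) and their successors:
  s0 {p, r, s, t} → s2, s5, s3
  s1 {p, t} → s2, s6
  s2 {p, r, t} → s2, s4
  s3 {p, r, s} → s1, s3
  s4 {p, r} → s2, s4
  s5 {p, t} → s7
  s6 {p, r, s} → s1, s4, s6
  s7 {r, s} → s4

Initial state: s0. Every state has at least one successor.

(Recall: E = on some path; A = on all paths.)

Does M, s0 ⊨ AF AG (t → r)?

States satisfying AG (t → r): {s2, s4, s7}.
States satisfying AF AG (t → r): {s2, s4, s5, s7}.
There is a path from s0 along which AG (t → r) never holds.
s0 ∉ Sat(AF AG (t → r)).

No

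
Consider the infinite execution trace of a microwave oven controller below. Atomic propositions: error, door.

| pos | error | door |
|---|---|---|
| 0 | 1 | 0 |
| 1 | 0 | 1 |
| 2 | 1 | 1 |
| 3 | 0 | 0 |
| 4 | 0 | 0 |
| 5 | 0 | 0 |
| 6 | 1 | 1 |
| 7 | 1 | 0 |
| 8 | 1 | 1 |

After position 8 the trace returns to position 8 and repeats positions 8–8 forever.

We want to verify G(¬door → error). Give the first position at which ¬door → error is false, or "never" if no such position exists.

3

Check ¬door → error at each position in order: 0 ✓, 1 ✓, 2 ✓.
At position 3 the labels are {}, so ¬door → error is false there. This is the first violation.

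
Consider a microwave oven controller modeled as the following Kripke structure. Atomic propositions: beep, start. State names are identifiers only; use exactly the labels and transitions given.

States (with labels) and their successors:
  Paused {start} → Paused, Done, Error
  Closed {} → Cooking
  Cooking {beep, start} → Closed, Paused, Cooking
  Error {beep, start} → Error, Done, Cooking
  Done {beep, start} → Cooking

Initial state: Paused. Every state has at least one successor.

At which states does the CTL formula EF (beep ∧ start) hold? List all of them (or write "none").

{Paused, Closed, Cooking, Error, Done}

States satisfying beep ∧ start: {Cooking, Error, Done}.
States satisfying EF (beep ∧ start): {Paused, Closed, Cooking, Error, Done}.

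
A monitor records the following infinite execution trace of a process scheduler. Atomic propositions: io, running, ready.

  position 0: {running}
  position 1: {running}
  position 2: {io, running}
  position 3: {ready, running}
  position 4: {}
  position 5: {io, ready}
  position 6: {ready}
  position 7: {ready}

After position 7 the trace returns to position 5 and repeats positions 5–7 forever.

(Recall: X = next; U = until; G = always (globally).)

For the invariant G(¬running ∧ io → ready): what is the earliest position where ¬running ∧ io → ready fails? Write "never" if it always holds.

¬running ∧ io → ready holds at every position 0..7, and those are all the positions the trace ever visits, so the invariant G(¬running ∧ io → ready) is never violated.

never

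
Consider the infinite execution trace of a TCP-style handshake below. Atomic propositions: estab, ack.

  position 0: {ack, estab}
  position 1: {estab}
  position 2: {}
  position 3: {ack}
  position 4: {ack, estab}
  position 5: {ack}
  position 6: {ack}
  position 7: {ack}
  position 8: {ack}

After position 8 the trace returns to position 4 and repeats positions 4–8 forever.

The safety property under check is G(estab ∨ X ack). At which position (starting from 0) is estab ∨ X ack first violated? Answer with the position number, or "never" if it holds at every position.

never

estab ∨ X ack holds at every position 0..8, and those are all the positions the trace ever visits, so the invariant G(estab ∨ X ack) is never violated.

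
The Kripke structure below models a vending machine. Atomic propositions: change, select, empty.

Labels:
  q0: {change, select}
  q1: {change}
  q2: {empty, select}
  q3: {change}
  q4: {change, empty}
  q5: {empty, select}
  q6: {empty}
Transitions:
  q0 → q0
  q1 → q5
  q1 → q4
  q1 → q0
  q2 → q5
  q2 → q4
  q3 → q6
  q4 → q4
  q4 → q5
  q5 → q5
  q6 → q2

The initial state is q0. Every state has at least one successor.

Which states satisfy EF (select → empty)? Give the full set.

{q1, q2, q3, q4, q5, q6}

States satisfying select → empty: {q1, q2, q3, q4, q5, q6}.
States satisfying EF (select → empty): {q1, q2, q3, q4, q5, q6}.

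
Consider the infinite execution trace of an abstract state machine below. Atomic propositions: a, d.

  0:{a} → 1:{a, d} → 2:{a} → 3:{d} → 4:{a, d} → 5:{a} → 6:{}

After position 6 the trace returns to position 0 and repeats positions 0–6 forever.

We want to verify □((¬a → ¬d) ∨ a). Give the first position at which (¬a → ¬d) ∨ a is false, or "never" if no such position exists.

3

Check (¬a → ¬d) ∨ a at each position in order: 0 ✓, 1 ✓, 2 ✓.
At position 3 the labels are {d}, so (¬a → ¬d) ∨ a is false there. This is the first violation.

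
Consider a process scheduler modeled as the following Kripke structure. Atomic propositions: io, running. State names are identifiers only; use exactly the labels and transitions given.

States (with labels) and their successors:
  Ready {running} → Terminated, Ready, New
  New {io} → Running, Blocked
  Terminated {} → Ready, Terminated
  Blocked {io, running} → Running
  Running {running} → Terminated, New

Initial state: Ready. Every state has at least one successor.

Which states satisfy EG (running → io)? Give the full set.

{Terminated}

States satisfying running → io: {New, Terminated, Blocked}.
States satisfying EG (running → io): {Terminated}.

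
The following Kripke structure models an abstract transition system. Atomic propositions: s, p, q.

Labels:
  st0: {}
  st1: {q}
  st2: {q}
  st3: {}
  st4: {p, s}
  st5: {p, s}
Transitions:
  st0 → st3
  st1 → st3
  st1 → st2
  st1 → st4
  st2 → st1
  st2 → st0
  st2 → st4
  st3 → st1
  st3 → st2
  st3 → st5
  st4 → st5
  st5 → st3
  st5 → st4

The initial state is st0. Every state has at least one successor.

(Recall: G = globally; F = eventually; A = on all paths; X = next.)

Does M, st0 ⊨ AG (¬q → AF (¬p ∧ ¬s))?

Violated

States satisfying ¬q → AF (¬p ∧ ¬s): {st0, st1, st2, st3}.
States satisfying AG (¬q → AF (¬p ∧ ¬s)): ∅.
st4 is reachable from st0 and violates ¬q → AF (¬p ∧ ¬s), so AG fails at st0.
st0 ∉ Sat(AG (¬q → AF (¬p ∧ ¬s))).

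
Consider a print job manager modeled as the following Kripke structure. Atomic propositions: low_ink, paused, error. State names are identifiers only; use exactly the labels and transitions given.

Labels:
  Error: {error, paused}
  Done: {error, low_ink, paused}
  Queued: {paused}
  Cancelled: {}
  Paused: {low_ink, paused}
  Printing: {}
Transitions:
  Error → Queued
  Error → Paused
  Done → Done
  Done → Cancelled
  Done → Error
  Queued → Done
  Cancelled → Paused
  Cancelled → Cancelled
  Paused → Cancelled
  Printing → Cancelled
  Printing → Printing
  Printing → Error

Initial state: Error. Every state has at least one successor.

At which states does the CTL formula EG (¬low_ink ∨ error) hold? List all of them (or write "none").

{Error, Done, Queued, Cancelled, Printing}

States satisfying ¬low_ink ∨ error: {Error, Done, Queued, Cancelled, Printing}.
States satisfying EG (¬low_ink ∨ error): {Error, Done, Queued, Cancelled, Printing}.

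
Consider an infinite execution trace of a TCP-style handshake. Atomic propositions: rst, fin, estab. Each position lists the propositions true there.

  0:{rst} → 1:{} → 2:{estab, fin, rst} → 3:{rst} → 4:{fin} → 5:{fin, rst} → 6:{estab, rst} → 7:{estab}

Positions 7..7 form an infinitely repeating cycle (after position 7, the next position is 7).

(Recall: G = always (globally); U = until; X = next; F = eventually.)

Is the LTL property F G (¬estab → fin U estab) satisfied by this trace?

G (¬estab → fin U estab) holds at position 4, which is reachable from 0, so F G (¬estab → fin U estab) holds.

Yes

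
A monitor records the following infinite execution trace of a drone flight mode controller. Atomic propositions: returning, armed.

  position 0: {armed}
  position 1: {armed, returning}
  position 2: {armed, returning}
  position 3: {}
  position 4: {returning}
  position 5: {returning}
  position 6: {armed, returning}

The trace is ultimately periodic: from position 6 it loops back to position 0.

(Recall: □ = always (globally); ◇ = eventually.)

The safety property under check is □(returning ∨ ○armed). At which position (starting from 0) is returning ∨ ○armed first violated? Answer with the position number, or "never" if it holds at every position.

Check returning ∨ ○armed at each position in order: 0 ✓, 1 ✓, 2 ✓.
At position 3 the labels are {} and the next position 4 has {returning}, so returning ∨ ○armed is false there. This is the first violation.

3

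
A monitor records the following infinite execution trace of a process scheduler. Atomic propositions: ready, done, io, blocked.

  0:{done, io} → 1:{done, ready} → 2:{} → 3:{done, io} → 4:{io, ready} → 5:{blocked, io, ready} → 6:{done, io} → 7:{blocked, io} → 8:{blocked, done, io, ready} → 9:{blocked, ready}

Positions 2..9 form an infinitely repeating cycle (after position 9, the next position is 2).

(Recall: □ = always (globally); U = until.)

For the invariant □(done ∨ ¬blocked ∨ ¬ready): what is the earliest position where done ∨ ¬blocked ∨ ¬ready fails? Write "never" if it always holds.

5

Check done ∨ ¬blocked ∨ ¬ready at each position in order: 0 ✓, 1 ✓, 2 ✓, 3 ✓, 4 ✓.
At position 5 the labels are {blocked, io, ready}, so done ∨ ¬blocked ∨ ¬ready is false there. This is the first violation.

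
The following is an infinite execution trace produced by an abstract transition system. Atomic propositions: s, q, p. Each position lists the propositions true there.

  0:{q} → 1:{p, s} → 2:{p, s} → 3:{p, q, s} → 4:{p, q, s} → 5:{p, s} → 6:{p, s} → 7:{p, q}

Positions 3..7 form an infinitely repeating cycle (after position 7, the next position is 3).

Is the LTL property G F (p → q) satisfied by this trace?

Yes

F (p → q) holds at every position 0..7, and those are all positions ever visited, so G F (p → q) holds.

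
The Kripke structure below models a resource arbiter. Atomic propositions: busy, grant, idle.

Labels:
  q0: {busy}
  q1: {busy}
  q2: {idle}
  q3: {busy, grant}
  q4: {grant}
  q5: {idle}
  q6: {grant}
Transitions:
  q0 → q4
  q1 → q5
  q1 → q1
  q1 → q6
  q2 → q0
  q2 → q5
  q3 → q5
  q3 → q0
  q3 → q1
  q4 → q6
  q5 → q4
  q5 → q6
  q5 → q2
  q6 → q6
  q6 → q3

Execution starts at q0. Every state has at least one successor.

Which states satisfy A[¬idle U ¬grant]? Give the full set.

States satisfying ¬idle: {q0, q1, q3, q4, q6}.
States satisfying ¬grant: {q0, q1, q2, q5}.
States satisfying A[¬idle U ¬grant]: {q0, q1, q2, q3, q5}.

{q0, q1, q2, q3, q5}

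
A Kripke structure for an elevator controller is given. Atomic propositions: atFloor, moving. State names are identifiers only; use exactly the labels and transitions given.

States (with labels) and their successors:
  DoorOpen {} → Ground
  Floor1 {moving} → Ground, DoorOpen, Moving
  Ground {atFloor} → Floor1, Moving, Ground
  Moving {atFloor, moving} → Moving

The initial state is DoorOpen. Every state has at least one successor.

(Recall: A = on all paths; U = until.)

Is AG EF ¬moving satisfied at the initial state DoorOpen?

Violated

States satisfying EF ¬moving: {DoorOpen, Floor1, Ground}.
States satisfying AG EF ¬moving: ∅.
Moving is reachable from DoorOpen and violates EF ¬moving, so AG fails at DoorOpen.
DoorOpen ∉ Sat(AG EF ¬moving).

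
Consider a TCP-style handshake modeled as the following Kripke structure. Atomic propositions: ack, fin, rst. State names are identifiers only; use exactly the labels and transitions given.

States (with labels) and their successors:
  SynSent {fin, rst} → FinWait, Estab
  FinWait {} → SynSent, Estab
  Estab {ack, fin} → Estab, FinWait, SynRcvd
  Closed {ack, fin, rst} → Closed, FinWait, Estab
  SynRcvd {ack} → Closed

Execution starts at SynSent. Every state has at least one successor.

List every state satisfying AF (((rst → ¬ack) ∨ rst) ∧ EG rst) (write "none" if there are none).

{Closed, SynRcvd}

States satisfying ((rst → ¬ack) ∨ rst) ∧ EG rst: {Closed}.
States satisfying AF (((rst → ¬ack) ∨ rst) ∧ EG rst): {Closed, SynRcvd}.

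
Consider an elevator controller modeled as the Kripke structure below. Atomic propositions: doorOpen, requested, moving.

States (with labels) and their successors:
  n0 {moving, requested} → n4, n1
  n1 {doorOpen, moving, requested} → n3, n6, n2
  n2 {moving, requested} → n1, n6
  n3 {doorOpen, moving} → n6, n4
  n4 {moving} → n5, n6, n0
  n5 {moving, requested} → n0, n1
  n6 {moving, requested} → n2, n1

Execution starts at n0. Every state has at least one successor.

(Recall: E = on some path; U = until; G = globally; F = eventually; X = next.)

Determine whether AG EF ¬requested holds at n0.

States satisfying EF ¬requested: {n0, n1, n2, n3, n4, n5, n6}.
States satisfying AG EF ¬requested: {n0, n1, n2, n3, n4, n5, n6}.
Every state reachable from n0 satisfies EF ¬requested.
n0 ∈ Sat(AG EF ¬requested).

Yes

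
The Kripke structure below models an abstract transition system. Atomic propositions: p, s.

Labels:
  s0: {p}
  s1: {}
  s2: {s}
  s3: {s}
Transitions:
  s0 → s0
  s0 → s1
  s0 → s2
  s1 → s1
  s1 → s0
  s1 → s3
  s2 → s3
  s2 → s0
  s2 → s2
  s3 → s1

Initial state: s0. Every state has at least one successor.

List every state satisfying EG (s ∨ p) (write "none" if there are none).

States satisfying s ∨ p: {s0, s2, s3}.
States satisfying EG (s ∨ p): {s0, s2}.

{s0, s2}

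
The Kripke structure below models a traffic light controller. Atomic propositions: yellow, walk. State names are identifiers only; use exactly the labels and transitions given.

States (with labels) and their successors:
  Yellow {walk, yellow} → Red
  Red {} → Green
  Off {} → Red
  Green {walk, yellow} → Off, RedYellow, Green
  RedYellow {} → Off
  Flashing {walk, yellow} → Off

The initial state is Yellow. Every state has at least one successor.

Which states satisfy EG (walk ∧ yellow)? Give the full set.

States satisfying walk ∧ yellow: {Yellow, Green, Flashing}.
States satisfying EG (walk ∧ yellow): {Green}.

{Green}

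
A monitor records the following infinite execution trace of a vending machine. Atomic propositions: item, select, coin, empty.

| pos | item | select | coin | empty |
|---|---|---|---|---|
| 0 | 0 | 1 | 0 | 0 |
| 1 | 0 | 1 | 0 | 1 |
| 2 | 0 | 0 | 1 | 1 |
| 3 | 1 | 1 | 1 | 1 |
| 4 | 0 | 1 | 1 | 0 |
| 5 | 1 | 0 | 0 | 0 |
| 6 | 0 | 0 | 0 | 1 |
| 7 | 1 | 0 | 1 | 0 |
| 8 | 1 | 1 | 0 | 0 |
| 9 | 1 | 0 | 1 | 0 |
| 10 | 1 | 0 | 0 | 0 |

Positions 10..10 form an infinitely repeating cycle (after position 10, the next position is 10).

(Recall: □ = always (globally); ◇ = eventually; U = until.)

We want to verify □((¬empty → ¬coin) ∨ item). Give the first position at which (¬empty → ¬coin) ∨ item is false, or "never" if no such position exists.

4

Check (¬empty → ¬coin) ∨ item at each position in order: 0 ✓, 1 ✓, 2 ✓, 3 ✓.
At position 4 the labels are {coin, select}, so (¬empty → ¬coin) ∨ item is false there. This is the first violation.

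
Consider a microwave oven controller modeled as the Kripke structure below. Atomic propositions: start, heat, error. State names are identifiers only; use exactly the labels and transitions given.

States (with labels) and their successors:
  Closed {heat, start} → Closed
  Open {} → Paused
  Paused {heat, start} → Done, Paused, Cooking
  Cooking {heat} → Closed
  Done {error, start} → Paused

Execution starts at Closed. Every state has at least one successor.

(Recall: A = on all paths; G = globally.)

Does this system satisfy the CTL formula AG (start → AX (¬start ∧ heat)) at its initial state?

States satisfying start → AX (¬start ∧ heat): {Open, Cooking}.
States satisfying AG (start → AX (¬start ∧ heat)): ∅.
Closed is reachable from Closed and violates start → AX (¬start ∧ heat), so AG fails at Closed.
Closed ∉ Sat(AG (start → AX (¬start ∧ heat))).

Violated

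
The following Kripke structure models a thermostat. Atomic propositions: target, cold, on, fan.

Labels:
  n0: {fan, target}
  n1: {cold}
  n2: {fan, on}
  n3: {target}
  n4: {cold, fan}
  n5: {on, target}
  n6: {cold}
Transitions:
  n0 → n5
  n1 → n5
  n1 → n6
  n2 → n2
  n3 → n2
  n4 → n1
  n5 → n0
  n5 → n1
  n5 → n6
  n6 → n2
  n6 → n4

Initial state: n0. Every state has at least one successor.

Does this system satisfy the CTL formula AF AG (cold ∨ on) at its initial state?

Does not hold

States satisfying AG (cold ∨ on): {n2}.
States satisfying AF AG (cold ∨ on): {n2, n3}.
There is a path from n0 along which AG (cold ∨ on) never holds.
n0 ∉ Sat(AF AG (cold ∨ on)).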